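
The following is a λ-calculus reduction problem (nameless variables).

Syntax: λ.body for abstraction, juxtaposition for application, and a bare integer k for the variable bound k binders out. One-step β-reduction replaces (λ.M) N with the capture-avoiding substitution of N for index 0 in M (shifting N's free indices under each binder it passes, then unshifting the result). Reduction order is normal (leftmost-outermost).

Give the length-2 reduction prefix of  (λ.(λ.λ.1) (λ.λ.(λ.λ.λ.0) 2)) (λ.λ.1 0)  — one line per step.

Answer: after 2 steps: λ.λ.λ.(λ.λ.λ.0) (λ.λ.1 0)

Derivation:
  start: (λ.(λ.λ.1) (λ.λ.(λ.λ.λ.0) 2)) (λ.λ.1 0)
  step 1: (λ.λ.1) (λ.λ.(λ.λ.λ.0) (λ.λ.1 0))
  step 2: λ.λ.λ.(λ.λ.λ.0) (λ.λ.1 0)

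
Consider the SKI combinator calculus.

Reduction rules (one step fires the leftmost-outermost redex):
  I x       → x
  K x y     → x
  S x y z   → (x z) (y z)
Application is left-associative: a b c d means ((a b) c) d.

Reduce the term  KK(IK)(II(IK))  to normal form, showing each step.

  start: KK(IK)(II(IK))
  [1] K(II(IK))
  [2] K(I(IK))
  [3] K(IK)
  [4] KK

Answer: normal form = KK  (in 4 steps)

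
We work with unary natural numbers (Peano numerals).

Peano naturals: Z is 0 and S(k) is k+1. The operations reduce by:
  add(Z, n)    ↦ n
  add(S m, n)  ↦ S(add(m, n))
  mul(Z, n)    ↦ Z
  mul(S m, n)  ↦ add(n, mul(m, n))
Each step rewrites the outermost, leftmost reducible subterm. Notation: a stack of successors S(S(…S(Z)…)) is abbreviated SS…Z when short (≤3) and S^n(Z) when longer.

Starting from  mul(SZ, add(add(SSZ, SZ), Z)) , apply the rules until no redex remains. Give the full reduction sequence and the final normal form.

  start: mul(SZ, add(add(SSZ, SZ), Z))
  step 1: add(add(add(SSZ, SZ), Z), mul(Z, add(add(SSZ, SZ), Z)))
  step 2: add(add(S(add(SZ, SZ)), Z), mul(Z, add(add(SSZ, SZ), Z)))
  step 3: add(S(add(add(SZ, SZ), Z)), mul(Z, add(add(SSZ, SZ), Z)))
  step 4: S(add(add(add(SZ, SZ), Z), mul(Z, add(add(SSZ, SZ), Z))))
  step 5: S(add(add(S(add(Z, SZ)), Z), mul(Z, add(add(SSZ, SZ), Z))))
  step 6: S(add(S(add(add(Z, SZ), Z)), mul(Z, add(add(SSZ, SZ), Z))))
  step 7: S(S(add(add(add(Z, SZ), Z), mul(Z, add(add(SSZ, SZ), Z)))))
  step 8: S(S(add(add(SZ, Z), mul(Z, add(add(SSZ, SZ), Z)))))
  step 9: S(S(add(S(add(Z, Z)), mul(Z, add(add(SSZ, SZ), Z)))))
  step 10: S(S(S(add(add(Z, Z), mul(Z, add(add(SSZ, SZ), Z))))))
  step 11: S(S(S(add(Z, mul(Z, add(add(SSZ, SZ), Z))))))
  step 12: S(S(S(mul(Z, add(add(SSZ, SZ), Z)))))
  step 13: SSSZ

Answer: normal form = SSSZ  (in 13 steps)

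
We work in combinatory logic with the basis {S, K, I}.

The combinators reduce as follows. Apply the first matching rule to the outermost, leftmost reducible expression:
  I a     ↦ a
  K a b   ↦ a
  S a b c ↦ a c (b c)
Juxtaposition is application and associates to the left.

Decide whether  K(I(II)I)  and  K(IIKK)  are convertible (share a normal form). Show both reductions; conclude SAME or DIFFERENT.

Term A:
  start: K(I(II)I)
  [1] K(III)
  [2] K(II)
  [3] KI

Term B:
  start: K(IIKK)
  [1] K(IKK)
  [2] K(KK)

Answer: DIFFERENT — A ⇓ KI, B ⇓ K(KK)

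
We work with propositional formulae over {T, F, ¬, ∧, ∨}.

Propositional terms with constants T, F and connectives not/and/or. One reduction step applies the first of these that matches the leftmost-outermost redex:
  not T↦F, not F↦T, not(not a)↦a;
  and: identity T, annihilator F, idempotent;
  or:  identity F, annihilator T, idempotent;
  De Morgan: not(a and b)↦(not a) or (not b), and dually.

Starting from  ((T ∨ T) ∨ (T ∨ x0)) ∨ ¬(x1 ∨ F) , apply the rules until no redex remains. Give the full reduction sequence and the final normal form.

Answer: normal form = T  (in 3 steps)

Derivation:
  start: ((T ∨ T) ∨ (T ∨ x0)) ∨ ¬(x1 ∨ F)
  step 1: (T ∨ (T ∨ x0)) ∨ ¬(x1 ∨ F)
  step 2: T ∨ ¬(x1 ∨ F)
  step 3: T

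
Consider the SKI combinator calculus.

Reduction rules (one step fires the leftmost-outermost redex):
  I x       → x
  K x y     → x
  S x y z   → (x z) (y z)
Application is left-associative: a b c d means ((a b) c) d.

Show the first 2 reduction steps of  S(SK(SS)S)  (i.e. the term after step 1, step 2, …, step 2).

Answer: after 2 steps: SS

Derivation:
  start: S(SK(SS)S)
  [1] S(KS(SSS))
  [2] SS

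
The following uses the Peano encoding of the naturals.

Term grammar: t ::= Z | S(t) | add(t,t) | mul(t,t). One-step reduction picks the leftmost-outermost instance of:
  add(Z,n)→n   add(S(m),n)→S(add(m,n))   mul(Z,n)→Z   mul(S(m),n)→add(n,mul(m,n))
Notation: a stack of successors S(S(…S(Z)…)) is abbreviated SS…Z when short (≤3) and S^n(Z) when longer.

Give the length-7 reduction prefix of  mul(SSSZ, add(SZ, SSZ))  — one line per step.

Answer: after 7 steps: S(S(S(mul(SSZ, add(SZ, SSZ)))))

Reduction:
  start: mul(SSSZ, add(SZ, SSZ))
  step 1: add(add(SZ, SSZ), mul(SSZ, add(SZ, SSZ)))
  step 2: add(S(add(Z, SSZ)), mul(SSZ, add(SZ, SSZ)))
  step 3: S(add(add(Z, SSZ), mul(SSZ, add(SZ, SSZ))))
  step 4: S(add(SSZ, mul(SSZ, add(SZ, SSZ))))
  step 5: S(S(add(SZ, mul(SSZ, add(SZ, SSZ)))))
  step 6: S(S(S(add(Z, mul(SSZ, add(SZ, SSZ))))))
  step 7: S(S(S(mul(SSZ, add(SZ, SSZ)))))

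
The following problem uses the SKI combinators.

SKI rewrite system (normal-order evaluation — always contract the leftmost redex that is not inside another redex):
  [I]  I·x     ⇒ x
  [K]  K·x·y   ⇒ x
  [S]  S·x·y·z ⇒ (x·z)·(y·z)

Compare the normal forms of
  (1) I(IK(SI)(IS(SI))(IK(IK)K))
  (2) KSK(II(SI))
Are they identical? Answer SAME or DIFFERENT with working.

Answer: DIFFERENT — A ⇓ SIK, B ⇓ S(SI)

Reduction:
Term A:
  start: I(IK(SI)(IS(SI))(IK(IK)K))
  step 1: IK(SI)(IS(SI))(IK(IK)K)
  step 2: K(SI)(IS(SI))(IK(IK)K)
  step 3: SI(IK(IK)K)
  step 4: SI(K(IK)K)
  step 5: SI(IK)
  step 6: SIK

Term B:
  start: KSK(II(SI))
  step 1: S(II(SI))
  step 2: S(I(SI))
  step 3: S(SI)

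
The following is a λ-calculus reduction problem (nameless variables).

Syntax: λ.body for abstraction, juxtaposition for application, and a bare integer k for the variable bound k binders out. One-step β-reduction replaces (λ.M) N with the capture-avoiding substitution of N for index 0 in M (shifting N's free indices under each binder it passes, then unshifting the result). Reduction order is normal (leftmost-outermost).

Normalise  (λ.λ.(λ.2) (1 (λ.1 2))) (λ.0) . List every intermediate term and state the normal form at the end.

Answer: normal form = λ.λ.0  (in 2 steps)

Reduction:
  start: (λ.λ.(λ.2) (1 (λ.1 2))) (λ.0)
  [1] λ.(λ.λ.0) ((λ.0) (λ.1 (λ.0)))
  [2] λ.λ.0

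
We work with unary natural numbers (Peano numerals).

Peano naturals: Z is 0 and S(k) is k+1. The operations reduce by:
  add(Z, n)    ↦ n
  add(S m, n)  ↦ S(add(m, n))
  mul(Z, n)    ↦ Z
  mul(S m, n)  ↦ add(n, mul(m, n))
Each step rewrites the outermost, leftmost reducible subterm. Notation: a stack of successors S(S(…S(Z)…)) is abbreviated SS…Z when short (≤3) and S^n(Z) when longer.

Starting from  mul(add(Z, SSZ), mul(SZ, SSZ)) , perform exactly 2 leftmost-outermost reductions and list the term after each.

Answer: after 2 steps: add(mul(SZ, SSZ), mul(SZ, mul(SZ, SSZ)))

Derivation:
  start: mul(add(Z, SSZ), mul(SZ, SSZ))
  →1  mul(SSZ, mul(SZ, SSZ))
  →2  add(mul(SZ, SSZ), mul(SZ, mul(SZ, SSZ)))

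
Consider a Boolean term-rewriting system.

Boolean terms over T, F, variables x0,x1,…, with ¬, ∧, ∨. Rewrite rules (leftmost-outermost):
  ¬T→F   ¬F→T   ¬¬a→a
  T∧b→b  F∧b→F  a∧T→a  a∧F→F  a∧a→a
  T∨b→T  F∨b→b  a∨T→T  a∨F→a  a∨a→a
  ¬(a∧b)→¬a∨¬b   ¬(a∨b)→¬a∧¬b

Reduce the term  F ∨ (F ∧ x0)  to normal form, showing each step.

  start: F ∨ (F ∧ x0)
  →1  F ∧ x0
  →2  F

Answer: normal form = F  (in 2 steps)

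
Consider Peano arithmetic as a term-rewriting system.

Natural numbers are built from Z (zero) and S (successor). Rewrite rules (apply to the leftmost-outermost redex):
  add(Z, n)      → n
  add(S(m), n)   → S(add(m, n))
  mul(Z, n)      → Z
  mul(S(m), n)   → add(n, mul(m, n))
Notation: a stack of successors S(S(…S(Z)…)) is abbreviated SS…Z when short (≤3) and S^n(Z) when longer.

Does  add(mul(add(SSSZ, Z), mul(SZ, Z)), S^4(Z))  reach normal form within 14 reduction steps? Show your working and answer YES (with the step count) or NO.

Answer: NO — after 14 steps the term is add(add(mul(SZ, Z), mul(add(Z, Z), mul(SZ, Z))), S^4(Z)), not yet normal

Reduction:
  start: add(mul(add(SSSZ, Z), mul(SZ, Z)), S^4(Z))
  step 1: add(mul(S(add(SSZ, Z)), mul(SZ, Z)), S^4(Z))
  step 2: add(add(mul(SZ, Z), mul(add(SSZ, Z), mul(SZ, Z))), S^4(Z))
  step 3: add(add(add(Z, mul(Z, Z)), mul(add(SSZ, Z), mul(SZ, Z))), S^4(Z))
  step 4: add(add(mul(Z, Z), mul(add(SSZ, Z), mul(SZ, Z))), S^4(Z))
  step 5: add(add(Z, mul(add(SSZ, Z), mul(SZ, Z))), S^4(Z))
  step 6: add(mul(add(SSZ, Z), mul(SZ, Z)), S^4(Z))
  step 7: add(mul(S(add(SZ, Z)), mul(SZ, Z)), S^4(Z))
  step 8: add(add(mul(SZ, Z), mul(add(SZ, Z), mul(SZ, Z))), S^4(Z))
  step 9: add(add(add(Z, mul(Z, Z)), mul(add(SZ, Z), mul(SZ, Z))), S^4(Z))
  step 10: add(add(mul(Z, Z), mul(add(SZ, Z), mul(SZ, Z))), S^4(Z))
  step 11: add(add(Z, mul(add(SZ, Z), mul(SZ, Z))), S^4(Z))
  step 12: add(mul(add(SZ, Z), mul(SZ, Z)), S^4(Z))
  step 13: add(mul(S(add(Z, Z)), mul(SZ, Z)), S^4(Z))
  step 14: add(add(mul(SZ, Z), mul(add(Z, Z), mul(SZ, Z))), S^4(Z))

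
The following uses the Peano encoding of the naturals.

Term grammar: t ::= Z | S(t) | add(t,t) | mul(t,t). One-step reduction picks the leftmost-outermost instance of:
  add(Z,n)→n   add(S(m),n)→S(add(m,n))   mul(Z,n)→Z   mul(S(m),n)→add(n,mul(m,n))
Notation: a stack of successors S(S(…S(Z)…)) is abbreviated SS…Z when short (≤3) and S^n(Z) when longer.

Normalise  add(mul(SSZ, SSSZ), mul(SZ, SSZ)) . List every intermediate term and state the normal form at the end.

  start: add(mul(SSZ, SSSZ), mul(SZ, SSZ))
  →1  add(add(SSSZ, mul(SZ, SSSZ)), mul(SZ, SSZ))
  →2  add(S(add(SSZ, mul(SZ, SSSZ))), mul(SZ, SSZ))
  →3  S(add(add(SSZ, mul(SZ, SSSZ)), mul(SZ, SSZ)))
  →4  S(add(S(add(SZ, mul(SZ, SSSZ))), mul(SZ, SSZ)))
  →5  S(S(add(add(SZ, mul(SZ, SSSZ)), mul(SZ, SSZ))))
  →6  S(S(add(S(add(Z, mul(SZ, SSSZ))), mul(SZ, SSZ))))
  →7  S(S(S(add(add(Z, mul(SZ, SSSZ)), mul(SZ, SSZ)))))
  →8  S(S(S(add(mul(SZ, SSSZ), mul(SZ, SSZ)))))
  →9  S(S(S(add(add(SSSZ, mul(Z, SSSZ)), mul(SZ, SSZ)))))
  →10  S(S(S(add(S(add(SSZ, mul(Z, SSSZ))), mul(SZ, SSZ)))))
  →11  S(S(S(S(add(add(SSZ, mul(Z, SSSZ)), mul(SZ, SSZ))))))
  →12  S(S(S(S(add(S(add(SZ, mul(Z, SSSZ))), mul(SZ, SSZ))))))
  →13  S(S(S(S(S(add(add(SZ, mul(Z, SSSZ)), mul(SZ, SSZ)))))))
  →14  S(S(S(S(S(add(S(add(Z, mul(Z, SSSZ))), mul(SZ, SSZ)))))))
  →15  S(S(S(S(S(S(add(add(Z, mul(Z, SSSZ)), mul(SZ, SSZ))))))))
  →16  S(S(S(S(S(S(add(mul(Z, SSSZ), mul(SZ, SSZ))))))))
  →17  S(S(S(S(S(S(add(Z, mul(SZ, SSZ))))))))
  →18  S(S(S(S(S(S(mul(SZ, SSZ)))))))
  →19  S(S(S(S(S(S(add(SSZ, mul(Z, SSZ))))))))
  →20  S(S(S(S(S(S(S(add(SZ, mul(Z, SSZ)))))))))
  →21  S(S(S(S(S(S(S(S(add(Z, mul(Z, SSZ))))))))))
  →22  S(S(S(S(S(S(S(S(mul(Z, SSZ)))))))))
  →23  S^8(Z)

Answer: normal form = S^8(Z)  (in 23 steps)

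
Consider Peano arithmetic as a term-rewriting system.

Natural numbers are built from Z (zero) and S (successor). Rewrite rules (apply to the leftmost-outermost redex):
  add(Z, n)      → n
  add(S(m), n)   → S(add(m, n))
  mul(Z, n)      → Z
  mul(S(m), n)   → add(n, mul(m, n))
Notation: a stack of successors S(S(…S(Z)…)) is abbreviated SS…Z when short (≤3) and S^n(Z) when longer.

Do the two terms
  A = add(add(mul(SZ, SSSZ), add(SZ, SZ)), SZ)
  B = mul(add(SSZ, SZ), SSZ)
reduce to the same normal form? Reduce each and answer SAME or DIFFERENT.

Answer: SAME — A ⇓ S^6(Z), B ⇓ S^6(Z)

Reduction:
Term A:
  start: add(add(mul(SZ, SSSZ), add(SZ, SZ)), SZ)
  [1] add(add(add(SSSZ, mul(Z, SSSZ)), add(SZ, SZ)), SZ)
  [2] add(add(S(add(SSZ, mul(Z, SSSZ))), add(SZ, SZ)), SZ)
  [3] add(S(add(add(SSZ, mul(Z, SSSZ)), add(SZ, SZ))), SZ)
  [4] S(add(add(add(SSZ, mul(Z, SSSZ)), add(SZ, SZ)), SZ))
  [5] S(add(add(S(add(SZ, mul(Z, SSSZ))), add(SZ, SZ)), SZ))
  [6] S(add(S(add(add(SZ, mul(Z, SSSZ)), add(SZ, SZ))), SZ))
  [7] S(S(add(add(add(SZ, mul(Z, SSSZ)), add(SZ, SZ)), SZ)))
  [8] S(S(add(add(S(add(Z, mul(Z, SSSZ))), add(SZ, SZ)), SZ)))
  [9] S(S(add(S(add(add(Z, mul(Z, SSSZ)), add(SZ, SZ))), SZ)))
  [10] S(S(S(add(add(add(Z, mul(Z, SSSZ)), add(SZ, SZ)), SZ))))
  [11] S(S(S(add(add(mul(Z, SSSZ), add(SZ, SZ)), SZ))))
  [12] S(S(S(add(add(Z, add(SZ, SZ)), SZ))))
  [13] S(S(S(add(add(SZ, SZ), SZ))))
  [14] S(S(S(add(S(add(Z, SZ)), SZ))))
  [15] S(S(S(S(add(add(Z, SZ), SZ)))))
  [16] S(S(S(S(add(SZ, SZ)))))
  [17] S(S(S(S(S(add(Z, SZ))))))
  [18] S^6(Z)

Term B:
  start: mul(add(SSZ, SZ), SSZ)
  [1] mul(S(add(SZ, SZ)), SSZ)
  [2] add(SSZ, mul(add(SZ, SZ), SSZ))
  [3] S(add(SZ, mul(add(SZ, SZ), SSZ)))
  [4] S(S(add(Z, mul(add(SZ, SZ), SSZ))))
  [5] S(S(mul(add(SZ, SZ), SSZ)))
  [6] S(S(mul(S(add(Z, SZ)), SSZ)))
  [7] S(S(add(SSZ, mul(add(Z, SZ), SSZ))))
  [8] S(S(S(add(SZ, mul(add(Z, SZ), SSZ)))))
  [9] S(S(S(S(add(Z, mul(add(Z, SZ), SSZ))))))
  [10] S(S(S(S(mul(add(Z, SZ), SSZ)))))
  [11] S(S(S(S(mul(SZ, SSZ)))))
  [12] S(S(S(S(add(SSZ, mul(Z, SSZ))))))
  [13] S(S(S(S(S(add(SZ, mul(Z, SSZ)))))))
  [14] S(S(S(S(S(S(add(Z, mul(Z, SSZ))))))))
  [15] S(S(S(S(S(S(mul(Z, SSZ)))))))
  [16] S^6(Z)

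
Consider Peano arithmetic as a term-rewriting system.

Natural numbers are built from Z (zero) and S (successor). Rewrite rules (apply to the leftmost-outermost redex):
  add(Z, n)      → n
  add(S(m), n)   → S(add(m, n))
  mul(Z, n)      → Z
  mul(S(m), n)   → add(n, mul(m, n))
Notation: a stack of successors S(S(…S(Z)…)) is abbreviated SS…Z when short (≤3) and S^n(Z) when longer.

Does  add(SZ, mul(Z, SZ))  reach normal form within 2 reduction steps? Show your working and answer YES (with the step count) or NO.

  start: add(SZ, mul(Z, SZ))
  step 1: S(add(Z, mul(Z, SZ)))
  step 2: S(mul(Z, SZ))

Answer: NO — after 2 steps the term is S(mul(Z, SZ)), not yet normal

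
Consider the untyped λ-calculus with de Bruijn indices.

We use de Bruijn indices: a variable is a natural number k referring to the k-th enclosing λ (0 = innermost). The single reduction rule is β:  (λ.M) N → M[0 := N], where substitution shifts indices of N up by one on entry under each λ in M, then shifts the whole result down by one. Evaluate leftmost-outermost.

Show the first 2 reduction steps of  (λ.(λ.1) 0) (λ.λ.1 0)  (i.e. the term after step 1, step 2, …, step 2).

  start: (λ.(λ.1) 0) (λ.λ.1 0)
  step 1: (λ.λ.λ.1 0) (λ.λ.1 0)
  step 2: λ.λ.1 0

Answer: after 2 steps: λ.λ.1 0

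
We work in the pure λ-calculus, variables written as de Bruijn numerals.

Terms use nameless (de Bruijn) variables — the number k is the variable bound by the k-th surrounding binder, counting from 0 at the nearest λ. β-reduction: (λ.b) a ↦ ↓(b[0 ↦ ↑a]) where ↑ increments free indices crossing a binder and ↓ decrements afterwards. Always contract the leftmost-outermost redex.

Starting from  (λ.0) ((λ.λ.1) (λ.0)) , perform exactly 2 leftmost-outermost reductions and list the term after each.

Answer: after 2 steps: λ.λ.0

Working:
  start: (λ.0) ((λ.λ.1) (λ.0))
  [1] (λ.λ.1) (λ.0)
  [2] λ.λ.0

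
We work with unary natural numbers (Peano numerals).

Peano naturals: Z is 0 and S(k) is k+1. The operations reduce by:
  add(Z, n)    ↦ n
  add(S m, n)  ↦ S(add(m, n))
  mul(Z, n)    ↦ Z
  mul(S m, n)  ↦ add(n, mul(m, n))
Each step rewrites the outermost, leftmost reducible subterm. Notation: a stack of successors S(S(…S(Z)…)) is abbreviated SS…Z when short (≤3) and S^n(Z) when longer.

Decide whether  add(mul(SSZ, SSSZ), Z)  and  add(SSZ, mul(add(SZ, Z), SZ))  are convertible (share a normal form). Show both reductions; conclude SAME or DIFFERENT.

Term A:
  start: add(mul(SSZ, SSSZ), Z)
  [1] add(add(SSSZ, mul(SZ, SSSZ)), Z)
  [2] add(S(add(SSZ, mul(SZ, SSSZ))), Z)
  [3] S(add(add(SSZ, mul(SZ, SSSZ)), Z))
  [4] S(add(S(add(SZ, mul(SZ, SSSZ))), Z))
  [5] S(S(add(add(SZ, mul(SZ, SSSZ)), Z)))
  [6] S(S(add(S(add(Z, mul(SZ, SSSZ))), Z)))
  [7] S(S(S(add(add(Z, mul(SZ, SSSZ)), Z))))
  [8] S(S(S(add(mul(SZ, SSSZ), Z))))
  [9] S(S(S(add(add(SSSZ, mul(Z, SSSZ)), Z))))
  [10] S(S(S(add(S(add(SSZ, mul(Z, SSSZ))), Z))))
  [11] S(S(S(S(add(add(SSZ, mul(Z, SSSZ)), Z)))))
  [12] S(S(S(S(add(S(add(SZ, mul(Z, SSSZ))), Z)))))
  [13] S(S(S(S(S(add(add(SZ, mul(Z, SSSZ)), Z))))))
  [14] S(S(S(S(S(add(S(add(Z, mul(Z, SSSZ))), Z))))))
  [15] S(S(S(S(S(S(add(add(Z, mul(Z, SSSZ)), Z)))))))
  [16] S(S(S(S(S(S(add(mul(Z, SSSZ), Z)))))))
  [17] S(S(S(S(S(S(add(Z, Z)))))))
  [18] S^6(Z)

Term B:
  start: add(SSZ, mul(add(SZ, Z), SZ))
  [1] S(add(SZ, mul(add(SZ, Z), SZ)))
  [2] S(S(add(Z, mul(add(SZ, Z), SZ))))
  [3] S(S(mul(add(SZ, Z), SZ)))
  [4] S(S(mul(S(add(Z, Z)), SZ)))
  [5] S(S(add(SZ, mul(add(Z, Z), SZ))))
  [6] S(S(S(add(Z, mul(add(Z, Z), SZ)))))
  [7] S(S(S(mul(add(Z, Z), SZ))))
  [8] S(S(S(mul(Z, SZ))))
  [9] SSSZ

Answer: DIFFERENT — A ⇓ S^6(Z), B ⇓ SSSZ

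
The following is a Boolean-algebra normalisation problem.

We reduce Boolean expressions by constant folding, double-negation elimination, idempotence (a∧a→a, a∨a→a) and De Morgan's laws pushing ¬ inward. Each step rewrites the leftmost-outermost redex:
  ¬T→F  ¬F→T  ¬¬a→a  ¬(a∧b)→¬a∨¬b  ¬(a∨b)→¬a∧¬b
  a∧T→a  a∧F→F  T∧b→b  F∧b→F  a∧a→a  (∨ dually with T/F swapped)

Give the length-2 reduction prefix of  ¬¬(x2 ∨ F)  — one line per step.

  start: ¬¬(x2 ∨ F)
  [1] x2 ∨ F
  [2] x2

Answer: after 2 steps: x2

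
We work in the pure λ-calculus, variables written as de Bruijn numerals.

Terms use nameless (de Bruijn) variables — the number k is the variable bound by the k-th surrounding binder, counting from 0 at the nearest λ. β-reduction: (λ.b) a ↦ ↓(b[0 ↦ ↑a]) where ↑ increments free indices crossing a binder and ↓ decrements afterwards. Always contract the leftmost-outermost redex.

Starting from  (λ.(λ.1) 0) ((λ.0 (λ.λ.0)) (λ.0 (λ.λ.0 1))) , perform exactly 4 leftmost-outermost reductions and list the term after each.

  start: (λ.(λ.1) 0) ((λ.0 (λ.λ.0)) (λ.0 (λ.λ.0 1)))
  [1] (λ.(λ.0 (λ.λ.0)) (λ.0 (λ.λ.0 1))) ((λ.0 (λ.λ.0)) (λ.0 (λ.λ.0 1)))
  [2] (λ.0 (λ.λ.0)) (λ.0 (λ.λ.0 1))
  [3] (λ.0 (λ.λ.0 1)) (λ.λ.0)
  [4] (λ.λ.0) (λ.λ.0 1)

Answer: after 4 steps: (λ.λ.0) (λ.λ.0 1)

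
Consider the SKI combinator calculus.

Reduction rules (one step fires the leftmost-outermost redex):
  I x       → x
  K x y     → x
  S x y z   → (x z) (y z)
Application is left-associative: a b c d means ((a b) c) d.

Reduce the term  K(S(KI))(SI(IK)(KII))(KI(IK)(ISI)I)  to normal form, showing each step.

Answer: normal form = S(KI)(SII)  (in 4 steps)

Reduction:
  start: K(S(KI))(SI(IK)(KII))(KI(IK)(ISI)I)
  [1] S(KI)(KI(IK)(ISI)I)
  [2] S(KI)(I(ISI)I)
  [3] S(KI)(ISII)
  [4] S(KI)(SII)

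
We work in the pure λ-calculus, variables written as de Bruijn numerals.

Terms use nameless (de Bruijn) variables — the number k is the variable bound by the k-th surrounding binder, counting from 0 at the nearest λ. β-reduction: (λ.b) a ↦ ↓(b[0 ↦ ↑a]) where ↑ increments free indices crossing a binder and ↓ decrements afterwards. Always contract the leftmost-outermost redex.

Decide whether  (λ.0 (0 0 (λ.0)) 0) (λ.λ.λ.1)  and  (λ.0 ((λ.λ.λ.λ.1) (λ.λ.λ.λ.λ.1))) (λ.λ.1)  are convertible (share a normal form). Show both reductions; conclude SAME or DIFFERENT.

Answer: SAME — A ⇓ λ.λ.λ.λ.1, B ⇓ λ.λ.λ.λ.1

Reduction:
Term A:
  start: (λ.0 (0 0 (λ.0)) 0) (λ.λ.λ.1)
  step 1: (λ.λ.λ.1) ((λ.λ.λ.1) (λ.λ.λ.1) (λ.0)) (λ.λ.λ.1)
  step 2: (λ.λ.1) (λ.λ.λ.1)
  step 3: λ.λ.λ.λ.1

Term B:
  start: (λ.0 ((λ.λ.λ.λ.1) (λ.λ.λ.λ.λ.1))) (λ.λ.1)
  step 1: (λ.λ.1) ((λ.λ.λ.λ.1) (λ.λ.λ.λ.λ.1))
  step 2: λ.(λ.λ.λ.λ.1) (λ.λ.λ.λ.λ.1)
  step 3: λ.λ.λ.λ.1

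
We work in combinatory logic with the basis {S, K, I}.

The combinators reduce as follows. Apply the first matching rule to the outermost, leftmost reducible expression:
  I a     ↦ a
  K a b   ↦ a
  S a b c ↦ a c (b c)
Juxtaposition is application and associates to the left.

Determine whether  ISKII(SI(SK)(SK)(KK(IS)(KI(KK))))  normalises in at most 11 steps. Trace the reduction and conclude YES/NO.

  start: ISKII(SI(SK)(SK)(KK(IS)(KI(KK))))
  step 1: SKII(SI(SK)(SK)(KK(IS)(KI(KK))))
  step 2: KI(II)(SI(SK)(SK)(KK(IS)(KI(KK))))
  step 3: I(SI(SK)(SK)(KK(IS)(KI(KK))))
  step 4: SI(SK)(SK)(KK(IS)(KI(KK)))
  step 5: I(SK)(SK(SK))(KK(IS)(KI(KK)))
  step 6: SK(SK(SK))(KK(IS)(KI(KK)))
  step 7: K(KK(IS)(KI(KK)))(SK(SK)(KK(IS)(KI(KK))))
  step 8: KK(IS)(KI(KK))
  step 9: K(KI(KK))
  step 10: KI

Answer: YES — reaches normal form KI in 10 ≤ 11 steps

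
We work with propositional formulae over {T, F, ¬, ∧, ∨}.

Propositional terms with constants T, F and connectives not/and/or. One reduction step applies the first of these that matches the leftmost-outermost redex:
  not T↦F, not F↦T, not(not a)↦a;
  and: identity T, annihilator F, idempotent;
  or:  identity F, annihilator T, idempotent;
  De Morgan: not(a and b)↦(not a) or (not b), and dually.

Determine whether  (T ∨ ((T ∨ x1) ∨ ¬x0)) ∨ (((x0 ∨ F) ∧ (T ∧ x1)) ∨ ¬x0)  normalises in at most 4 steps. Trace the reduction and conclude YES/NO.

  start: (T ∨ ((T ∨ x1) ∨ ¬x0)) ∨ (((x0 ∨ F) ∧ (T ∧ x1)) ∨ ¬x0)
  [1] T ∨ (((x0 ∨ F) ∧ (T ∧ x1)) ∨ ¬x0)
  [2] T

Answer: YES — reaches normal form T in 2 ≤ 4 steps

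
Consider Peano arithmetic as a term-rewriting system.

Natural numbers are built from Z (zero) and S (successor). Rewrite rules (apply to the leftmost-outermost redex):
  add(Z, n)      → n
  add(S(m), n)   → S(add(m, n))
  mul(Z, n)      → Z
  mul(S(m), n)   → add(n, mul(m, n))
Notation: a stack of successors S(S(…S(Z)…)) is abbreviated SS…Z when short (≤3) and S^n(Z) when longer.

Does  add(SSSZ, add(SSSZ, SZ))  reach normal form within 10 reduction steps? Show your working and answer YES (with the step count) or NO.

Answer: YES — reaches normal form S^7(Z) in 8 ≤ 10 steps

Reduction:
  start: add(SSSZ, add(SSSZ, SZ))
  →1  S(add(SSZ, add(SSSZ, SZ)))
  →2  S(S(add(SZ, add(SSSZ, SZ))))
  →3  S(S(S(add(Z, add(SSSZ, SZ)))))
  →4  S(S(S(add(SSSZ, SZ))))
  →5  S(S(S(S(add(SSZ, SZ)))))
  →6  S(S(S(S(S(add(SZ, SZ))))))
  →7  S(S(S(S(S(S(add(Z, SZ)))))))
  →8  S^7(Z)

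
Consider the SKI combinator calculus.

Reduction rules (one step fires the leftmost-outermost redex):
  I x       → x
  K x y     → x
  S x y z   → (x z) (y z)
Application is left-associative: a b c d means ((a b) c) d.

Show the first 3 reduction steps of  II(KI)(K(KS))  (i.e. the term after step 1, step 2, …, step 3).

Answer: after 3 steps: I

Working:
  start: II(KI)(K(KS))
  step 1: I(KI)(K(KS))
  step 2: KI(K(KS))
  step 3: I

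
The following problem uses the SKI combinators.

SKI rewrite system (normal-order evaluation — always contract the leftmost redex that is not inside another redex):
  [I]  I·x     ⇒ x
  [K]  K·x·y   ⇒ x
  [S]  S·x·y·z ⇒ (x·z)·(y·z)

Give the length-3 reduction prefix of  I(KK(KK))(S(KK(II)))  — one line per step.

Answer: after 3 steps: K(SK)

Derivation:
  start: I(KK(KK))(S(KK(II)))
  →1  KK(KK)(S(KK(II)))
  →2  K(S(KK(II)))
  →3  K(SK)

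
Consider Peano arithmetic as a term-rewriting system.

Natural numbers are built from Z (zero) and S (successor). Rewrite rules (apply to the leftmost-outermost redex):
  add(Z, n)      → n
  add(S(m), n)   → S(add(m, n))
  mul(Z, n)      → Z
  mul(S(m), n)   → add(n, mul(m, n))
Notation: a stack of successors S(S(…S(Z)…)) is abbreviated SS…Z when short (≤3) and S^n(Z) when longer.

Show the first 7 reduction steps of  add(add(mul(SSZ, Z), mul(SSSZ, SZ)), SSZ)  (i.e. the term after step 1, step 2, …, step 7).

Answer: after 7 steps: add(add(SZ, mul(SSZ, SZ)), SSZ)

Reduction:
  start: add(add(mul(SSZ, Z), mul(SSSZ, SZ)), SSZ)
  →1  add(add(add(Z, mul(SZ, Z)), mul(SSSZ, SZ)), SSZ)
  →2  add(add(mul(SZ, Z), mul(SSSZ, SZ)), SSZ)
  →3  add(add(add(Z, mul(Z, Z)), mul(SSSZ, SZ)), SSZ)
  →4  add(add(mul(Z, Z), mul(SSSZ, SZ)), SSZ)
  →5  add(add(Z, mul(SSSZ, SZ)), SSZ)
  →6  add(mul(SSSZ, SZ), SSZ)
  →7  add(add(SZ, mul(SSZ, SZ)), SSZ)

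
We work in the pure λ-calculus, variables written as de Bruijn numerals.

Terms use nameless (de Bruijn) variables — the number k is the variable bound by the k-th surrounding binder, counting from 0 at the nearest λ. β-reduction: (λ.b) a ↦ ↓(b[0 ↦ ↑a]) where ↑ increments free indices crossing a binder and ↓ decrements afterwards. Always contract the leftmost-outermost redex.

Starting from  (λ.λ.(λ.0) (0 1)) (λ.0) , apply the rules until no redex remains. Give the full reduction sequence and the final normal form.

  start: (λ.λ.(λ.0) (0 1)) (λ.0)
  →1  λ.(λ.0) (0 (λ.0))
  →2  λ.0 (λ.0)

Answer: normal form = λ.0 (λ.0)  (in 2 steps)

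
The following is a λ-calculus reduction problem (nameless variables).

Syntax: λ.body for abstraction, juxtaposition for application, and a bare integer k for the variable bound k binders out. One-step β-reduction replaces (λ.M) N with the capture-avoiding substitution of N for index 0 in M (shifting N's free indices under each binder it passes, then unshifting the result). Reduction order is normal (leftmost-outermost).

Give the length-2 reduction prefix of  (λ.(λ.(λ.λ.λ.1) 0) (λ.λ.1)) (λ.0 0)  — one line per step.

  start: (λ.(λ.(λ.λ.λ.1) 0) (λ.λ.1)) (λ.0 0)
  [1] (λ.(λ.λ.λ.1) 0) (λ.λ.1)
  [2] (λ.λ.λ.1) (λ.λ.1)

Answer: after 2 steps: (λ.λ.λ.1) (λ.λ.1)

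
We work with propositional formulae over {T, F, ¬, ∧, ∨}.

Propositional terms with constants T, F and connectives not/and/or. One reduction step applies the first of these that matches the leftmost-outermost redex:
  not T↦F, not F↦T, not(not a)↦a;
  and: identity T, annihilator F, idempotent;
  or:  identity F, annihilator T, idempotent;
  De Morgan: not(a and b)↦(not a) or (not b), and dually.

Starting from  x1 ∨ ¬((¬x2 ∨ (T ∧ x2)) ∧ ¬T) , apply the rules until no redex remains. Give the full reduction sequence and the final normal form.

  start: x1 ∨ ¬((¬x2 ∨ (T ∧ x2)) ∧ ¬T)
  →1  x1 ∨ (¬(¬x2 ∨ (T ∧ x2)) ∨ ¬¬T)
  →2  x1 ∨ ((¬¬x2 ∧ ¬(T ∧ x2)) ∨ ¬¬T)
  →3  x1 ∨ ((x2 ∧ ¬(T ∧ x2)) ∨ ¬¬T)
  →4  x1 ∨ ((x2 ∧ (¬T ∨ ¬x2)) ∨ ¬¬T)
  →5  x1 ∨ ((x2 ∧ (F ∨ ¬x2)) ∨ ¬¬T)
  →6  x1 ∨ ((x2 ∧ ¬x2) ∨ ¬¬T)
  →7  x1 ∨ ((x2 ∧ ¬x2) ∨ T)
  →8  x1 ∨ T
  →9  T

Answer: normal form = T  (in 9 steps)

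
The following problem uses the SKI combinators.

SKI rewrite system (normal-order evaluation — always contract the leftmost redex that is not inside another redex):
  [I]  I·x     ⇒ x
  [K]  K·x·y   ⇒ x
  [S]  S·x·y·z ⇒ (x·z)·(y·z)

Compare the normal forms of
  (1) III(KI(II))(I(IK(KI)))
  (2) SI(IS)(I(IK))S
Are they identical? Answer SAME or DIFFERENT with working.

Answer: DIFFERENT — A ⇓ K(KI), B ⇓ SK

Reduction:
Term A:
  start: III(KI(II))(I(IK(KI)))
  →1  II(KI(II))(I(IK(KI)))
  →2  I(KI(II))(I(IK(KI)))
  →3  KI(II)(I(IK(KI)))
  →4  I(I(IK(KI)))
  →5  I(IK(KI))
  →6  IK(KI)
  →7  K(KI)

Term B:
  start: SI(IS)(I(IK))S
  →1  I(I(IK))(IS(I(IK)))S
  →2  I(IK)(IS(I(IK)))S
  →3  IK(IS(I(IK)))S
  →4  K(IS(I(IK)))S
  →5  IS(I(IK))
  →6  S(I(IK))
  →7  S(IK)
  →8  SK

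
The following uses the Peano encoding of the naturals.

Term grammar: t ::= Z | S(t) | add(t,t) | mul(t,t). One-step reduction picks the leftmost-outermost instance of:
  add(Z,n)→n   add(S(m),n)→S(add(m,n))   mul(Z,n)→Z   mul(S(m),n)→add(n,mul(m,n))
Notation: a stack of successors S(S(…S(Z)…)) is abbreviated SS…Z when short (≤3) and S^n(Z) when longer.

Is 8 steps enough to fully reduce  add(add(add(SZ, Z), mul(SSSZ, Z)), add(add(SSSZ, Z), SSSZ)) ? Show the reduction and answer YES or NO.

  start: add(add(add(SZ, Z), mul(SSSZ, Z)), add(add(SSSZ, Z), SSSZ))
  [1] add(add(S(add(Z, Z)), mul(SSSZ, Z)), add(add(SSSZ, Z), SSSZ))
  [2] add(S(add(add(Z, Z), mul(SSSZ, Z))), add(add(SSSZ, Z), SSSZ))
  [3] S(add(add(add(Z, Z), mul(SSSZ, Z)), add(add(SSSZ, Z), SSSZ)))
  [4] S(add(add(Z, mul(SSSZ, Z)), add(add(SSSZ, Z), SSSZ)))
  [5] S(add(mul(SSSZ, Z), add(add(SSSZ, Z), SSSZ)))
  [6] S(add(add(Z, mul(SSZ, Z)), add(add(SSSZ, Z), SSSZ)))
  [7] S(add(mul(SSZ, Z), add(add(SSSZ, Z), SSSZ)))
  [8] S(add(add(Z, mul(SZ, Z)), add(add(SSSZ, Z), SSSZ)))

Answer: NO — after 8 steps the term is S(add(add(Z, mul(SZ, Z)), add(add(SSSZ, Z), SSSZ))), not yet normal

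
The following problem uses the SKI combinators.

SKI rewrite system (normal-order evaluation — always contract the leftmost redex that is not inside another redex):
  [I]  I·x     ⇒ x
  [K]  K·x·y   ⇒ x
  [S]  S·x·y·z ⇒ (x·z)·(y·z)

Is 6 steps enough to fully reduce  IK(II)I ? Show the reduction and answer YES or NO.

  start: IK(II)I
  step 1: K(II)I
  step 2: II
  step 3: I

Answer: YES — reaches normal form I in 3 ≤ 6 steps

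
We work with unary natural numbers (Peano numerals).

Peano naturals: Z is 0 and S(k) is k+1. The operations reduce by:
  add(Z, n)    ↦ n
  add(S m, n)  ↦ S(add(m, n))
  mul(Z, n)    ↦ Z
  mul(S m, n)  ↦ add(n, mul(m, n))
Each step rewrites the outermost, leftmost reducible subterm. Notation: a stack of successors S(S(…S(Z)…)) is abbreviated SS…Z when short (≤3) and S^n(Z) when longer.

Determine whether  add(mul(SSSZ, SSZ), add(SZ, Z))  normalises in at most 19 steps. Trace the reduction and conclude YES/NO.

  start: add(mul(SSSZ, SSZ), add(SZ, Z))
  [1] add(add(SSZ, mul(SSZ, SSZ)), add(SZ, Z))
  [2] add(S(add(SZ, mul(SSZ, SSZ))), add(SZ, Z))
  [3] S(add(add(SZ, mul(SSZ, SSZ)), add(SZ, Z)))
  [4] S(add(S(add(Z, mul(SSZ, SSZ))), add(SZ, Z)))
  [5] S(S(add(add(Z, mul(SSZ, SSZ)), add(SZ, Z))))
  [6] S(S(add(mul(SSZ, SSZ), add(SZ, Z))))
  [7] S(S(add(add(SSZ, mul(SZ, SSZ)), add(SZ, Z))))
  [8] S(S(add(S(add(SZ, mul(SZ, SSZ))), add(SZ, Z))))
  [9] S(S(S(add(add(SZ, mul(SZ, SSZ)), add(SZ, Z)))))
  [10] S(S(S(add(S(add(Z, mul(SZ, SSZ))), add(SZ, Z)))))
  [11] S(S(S(S(add(add(Z, mul(SZ, SSZ)), add(SZ, Z))))))
  [12] S(S(S(S(add(mul(SZ, SSZ), add(SZ, Z))))))
  [13] S(S(S(S(add(add(SSZ, mul(Z, SSZ)), add(SZ, Z))))))
  [14] S(S(S(S(add(S(add(SZ, mul(Z, SSZ))), add(SZ, Z))))))
  [15] S(S(S(S(S(add(add(SZ, mul(Z, SSZ)), add(SZ, Z)))))))
  [16] S(S(S(S(S(add(S(add(Z, mul(Z, SSZ))), add(SZ, Z)))))))
  [17] S(S(S(S(S(S(add(add(Z, mul(Z, SSZ)), add(SZ, Z))))))))
  [18] S(S(S(S(S(S(add(mul(Z, SSZ), add(SZ, Z))))))))
  [19] S(S(S(S(S(S(add(Z, add(SZ, Z))))))))

Answer: NO — after 19 steps the term is S(S(S(S(S(S(add(Z, add(SZ, Z)))))))), not yet normal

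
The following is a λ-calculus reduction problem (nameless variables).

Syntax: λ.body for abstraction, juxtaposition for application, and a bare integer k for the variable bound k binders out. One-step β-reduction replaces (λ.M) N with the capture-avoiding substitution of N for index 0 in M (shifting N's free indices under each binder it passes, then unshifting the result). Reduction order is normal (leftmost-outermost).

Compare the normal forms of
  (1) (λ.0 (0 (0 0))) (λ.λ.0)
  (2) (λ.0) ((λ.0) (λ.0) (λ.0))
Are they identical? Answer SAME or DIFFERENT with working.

Answer: SAME — A ⇓ λ.0, B ⇓ λ.0

Derivation:
Term A:
  start: (λ.0 (0 (0 0))) (λ.λ.0)
  →1  (λ.λ.0) ((λ.λ.0) ((λ.λ.0) (λ.λ.0)))
  →2  λ.0

Term B:
  start: (λ.0) ((λ.0) (λ.0) (λ.0))
  →1  (λ.0) (λ.0) (λ.0)
  →2  (λ.0) (λ.0)
  →3  λ.0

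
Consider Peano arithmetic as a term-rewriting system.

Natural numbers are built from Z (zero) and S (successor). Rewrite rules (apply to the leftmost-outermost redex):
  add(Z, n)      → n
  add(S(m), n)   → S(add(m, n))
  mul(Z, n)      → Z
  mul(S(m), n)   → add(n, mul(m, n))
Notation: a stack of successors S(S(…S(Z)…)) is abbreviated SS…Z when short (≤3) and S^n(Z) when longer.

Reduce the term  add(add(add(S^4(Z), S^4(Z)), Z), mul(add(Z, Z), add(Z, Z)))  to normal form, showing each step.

Answer: normal form = S^8(Z)  (in 25 steps)

Reduction:
  start: add(add(add(S^4(Z), S^4(Z)), Z), mul(add(Z, Z), add(Z, Z)))
  →1  add(add(S(add(SSSZ, S^4(Z))), Z), mul(add(Z, Z), add(Z, Z)))
  →2  add(S(add(add(SSSZ, S^4(Z)), Z)), mul(add(Z, Z), add(Z, Z)))
  →3  S(add(add(add(SSSZ, S^4(Z)), Z), mul(add(Z, Z), add(Z, Z))))
  →4  S(add(add(S(add(SSZ, S^4(Z))), Z), mul(add(Z, Z), add(Z, Z))))
  →5  S(add(S(add(add(SSZ, S^4(Z)), Z)), mul(add(Z, Z), add(Z, Z))))
  →6  S(S(add(add(add(SSZ, S^4(Z)), Z), mul(add(Z, Z), add(Z, Z)))))
  →7  S(S(add(add(S(add(SZ, S^4(Z))), Z), mul(add(Z, Z), add(Z, Z)))))
  →8  S(S(add(S(add(add(SZ, S^4(Z)), Z)), mul(add(Z, Z), add(Z, Z)))))
  →9  S(S(S(add(add(add(SZ, S^4(Z)), Z), mul(add(Z, Z), add(Z, Z))))))
  →10  S(S(S(add(add(S(add(Z, S^4(Z))), Z), mul(add(Z, Z), add(Z, Z))))))
  →11  S(S(S(add(S(add(add(Z, S^4(Z)), Z)), mul(add(Z, Z), add(Z, Z))))))
  →12  S(S(S(S(add(add(add(Z, S^4(Z)), Z), mul(add(Z, Z), add(Z, Z)))))))
  →13  S(S(S(S(add(add(S^4(Z), Z), mul(add(Z, Z), add(Z, Z)))))))
  →14  S(S(S(S(add(S(add(SSSZ, Z)), mul(add(Z, Z), add(Z, Z)))))))
  →15  S(S(S(S(S(add(add(SSSZ, Z), mul(add(Z, Z), add(Z, Z))))))))
  →16  S(S(S(S(S(add(S(add(SSZ, Z)), mul(add(Z, Z), add(Z, Z))))))))
  →17  S(S(S(S(S(S(add(add(SSZ, Z), mul(add(Z, Z), add(Z, Z)))))))))
  →18  S(S(S(S(S(S(add(S(add(SZ, Z)), mul(add(Z, Z), add(Z, Z)))))))))
  →19  S(S(S(S(S(S(S(add(add(SZ, Z), mul(add(Z, Z), add(Z, Z))))))))))
  →20  S(S(S(S(S(S(S(add(S(add(Z, Z)), mul(add(Z, Z), add(Z, Z))))))))))
  →21  S(S(S(S(S(S(S(S(add(add(Z, Z), mul(add(Z, Z), add(Z, Z)))))))))))
  →22  S(S(S(S(S(S(S(S(add(Z, mul(add(Z, Z), add(Z, Z)))))))))))
  →23  S(S(S(S(S(S(S(S(mul(add(Z, Z), add(Z, Z))))))))))
  →24  S(S(S(S(S(S(S(S(mul(Z, add(Z, Z))))))))))
  →25  S^8(Z)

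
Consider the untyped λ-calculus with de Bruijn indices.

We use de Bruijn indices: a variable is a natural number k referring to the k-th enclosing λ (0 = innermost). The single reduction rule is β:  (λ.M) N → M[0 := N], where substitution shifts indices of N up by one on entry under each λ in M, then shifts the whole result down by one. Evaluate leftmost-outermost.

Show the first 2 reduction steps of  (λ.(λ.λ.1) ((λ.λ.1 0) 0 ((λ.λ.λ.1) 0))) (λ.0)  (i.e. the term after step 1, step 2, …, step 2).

  start: (λ.(λ.λ.1) ((λ.λ.1 0) 0 ((λ.λ.λ.1) 0))) (λ.0)
  →1  (λ.λ.1) ((λ.λ.1 0) (λ.0) ((λ.λ.λ.1) (λ.0)))
  →2  λ.(λ.λ.1 0) (λ.0) ((λ.λ.λ.1) (λ.0))

Answer: after 2 steps: λ.(λ.λ.1 0) (λ.0) ((λ.λ.λ.1) (λ.0))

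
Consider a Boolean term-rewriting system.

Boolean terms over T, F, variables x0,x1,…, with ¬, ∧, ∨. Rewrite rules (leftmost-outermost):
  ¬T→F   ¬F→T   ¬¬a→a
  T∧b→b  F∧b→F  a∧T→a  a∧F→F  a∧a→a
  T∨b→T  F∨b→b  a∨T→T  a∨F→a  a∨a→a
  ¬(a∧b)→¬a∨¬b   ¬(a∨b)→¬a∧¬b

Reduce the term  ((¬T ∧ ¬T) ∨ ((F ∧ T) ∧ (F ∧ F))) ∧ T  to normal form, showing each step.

Answer: normal form = F  (in 6 steps)

Working:
  start: ((¬T ∧ ¬T) ∨ ((F ∧ T) ∧ (F ∧ F))) ∧ T
  →1  (¬T ∧ ¬T) ∨ ((F ∧ T) ∧ (F ∧ F))
  →2  ¬T ∨ ((F ∧ T) ∧ (F ∧ F))
  →3  F ∨ ((F ∧ T) ∧ (F ∧ F))
  →4  (F ∧ T) ∧ (F ∧ F)
  →5  F ∧ (F ∧ F)
  →6  F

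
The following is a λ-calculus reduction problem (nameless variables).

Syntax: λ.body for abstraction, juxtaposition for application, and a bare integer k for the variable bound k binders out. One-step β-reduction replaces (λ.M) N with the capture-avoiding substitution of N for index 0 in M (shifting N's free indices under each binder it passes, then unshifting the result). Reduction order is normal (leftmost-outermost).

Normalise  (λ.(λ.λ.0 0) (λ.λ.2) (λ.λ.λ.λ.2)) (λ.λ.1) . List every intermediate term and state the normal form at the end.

  start: (λ.(λ.λ.0 0) (λ.λ.2) (λ.λ.λ.λ.2)) (λ.λ.1)
  [1] (λ.λ.0 0) (λ.λ.λ.λ.1) (λ.λ.λ.λ.2)
  [2] (λ.0 0) (λ.λ.λ.λ.2)
  [3] (λ.λ.λ.λ.2) (λ.λ.λ.λ.2)
  [4] λ.λ.λ.2

Answer: normal form = λ.λ.λ.2  (in 4 steps)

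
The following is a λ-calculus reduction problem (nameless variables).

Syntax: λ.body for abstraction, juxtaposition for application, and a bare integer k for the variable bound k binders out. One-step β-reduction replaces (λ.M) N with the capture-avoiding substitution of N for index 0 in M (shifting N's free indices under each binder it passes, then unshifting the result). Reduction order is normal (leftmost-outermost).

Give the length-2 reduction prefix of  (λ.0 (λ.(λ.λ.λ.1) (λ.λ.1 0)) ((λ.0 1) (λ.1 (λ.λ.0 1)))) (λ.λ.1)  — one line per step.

  start: (λ.0 (λ.(λ.λ.λ.1) (λ.λ.1 0)) ((λ.0 1) (λ.1 (λ.λ.0 1)))) (λ.λ.1)
  step 1: (λ.λ.1) (λ.(λ.λ.λ.1) (λ.λ.1 0)) ((λ.0 (λ.λ.1)) (λ.(λ.λ.1) (λ.λ.0 1)))
  step 2: (λ.λ.(λ.λ.λ.1) (λ.λ.1 0)) ((λ.0 (λ.λ.1)) (λ.(λ.λ.1) (λ.λ.0 1)))

Answer: after 2 steps: (λ.λ.(λ.λ.λ.1) (λ.λ.1 0)) ((λ.0 (λ.λ.1)) (λ.(λ.λ.1) (λ.λ.0 1)))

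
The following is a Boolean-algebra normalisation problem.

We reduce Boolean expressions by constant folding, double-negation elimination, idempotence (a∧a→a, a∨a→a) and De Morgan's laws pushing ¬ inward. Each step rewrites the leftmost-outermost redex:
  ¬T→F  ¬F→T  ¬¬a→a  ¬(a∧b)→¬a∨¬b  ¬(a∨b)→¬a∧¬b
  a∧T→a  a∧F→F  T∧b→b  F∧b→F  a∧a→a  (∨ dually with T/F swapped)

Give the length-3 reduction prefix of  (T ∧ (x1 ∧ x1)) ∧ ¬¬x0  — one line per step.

Answer: after 3 steps: x1 ∧ x0

Reduction:
  start: (T ∧ (x1 ∧ x1)) ∧ ¬¬x0
  →1  (x1 ∧ x1) ∧ ¬¬x0
  →2  x1 ∧ ¬¬x0
  →3  x1 ∧ x0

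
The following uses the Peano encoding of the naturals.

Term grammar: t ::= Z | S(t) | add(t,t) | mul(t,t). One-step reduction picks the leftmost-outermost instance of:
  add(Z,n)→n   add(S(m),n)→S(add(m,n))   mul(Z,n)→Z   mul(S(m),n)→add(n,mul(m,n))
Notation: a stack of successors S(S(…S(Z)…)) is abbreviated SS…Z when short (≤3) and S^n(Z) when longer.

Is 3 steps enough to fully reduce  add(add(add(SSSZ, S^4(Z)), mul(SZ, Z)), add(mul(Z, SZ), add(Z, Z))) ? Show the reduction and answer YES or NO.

Answer: NO — after 3 steps the term is S(add(add(add(SSZ, S^4(Z)), mul(SZ, Z)), add(mul(Z, SZ), add(Z, Z)))), not yet normal

Working:
  start: add(add(add(SSSZ, S^4(Z)), mul(SZ, Z)), add(mul(Z, SZ), add(Z, Z)))
  [1] add(add(S(add(SSZ, S^4(Z))), mul(SZ, Z)), add(mul(Z, SZ), add(Z, Z)))
  [2] add(S(add(add(SSZ, S^4(Z)), mul(SZ, Z))), add(mul(Z, SZ), add(Z, Z)))
  [3] S(add(add(add(SSZ, S^4(Z)), mul(SZ, Z)), add(mul(Z, SZ), add(Z, Z))))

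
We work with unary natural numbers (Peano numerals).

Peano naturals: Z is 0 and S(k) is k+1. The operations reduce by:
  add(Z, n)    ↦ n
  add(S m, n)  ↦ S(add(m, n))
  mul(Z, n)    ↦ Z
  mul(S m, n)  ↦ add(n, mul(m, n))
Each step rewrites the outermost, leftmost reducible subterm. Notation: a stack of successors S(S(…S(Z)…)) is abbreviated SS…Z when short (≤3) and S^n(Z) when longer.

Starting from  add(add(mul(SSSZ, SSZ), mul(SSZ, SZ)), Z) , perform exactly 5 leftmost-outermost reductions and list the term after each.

Answer: after 5 steps: S(add(add(S(add(Z, mul(SSZ, SSZ))), mul(SSZ, SZ)), Z))

Derivation:
  start: add(add(mul(SSSZ, SSZ), mul(SSZ, SZ)), Z)
  →1  add(add(add(SSZ, mul(SSZ, SSZ)), mul(SSZ, SZ)), Z)
  →2  add(add(S(add(SZ, mul(SSZ, SSZ))), mul(SSZ, SZ)), Z)
  →3  add(S(add(add(SZ, mul(SSZ, SSZ)), mul(SSZ, SZ))), Z)
  →4  S(add(add(add(SZ, mul(SSZ, SSZ)), mul(SSZ, SZ)), Z))
  →5  S(add(add(S(add(Z, mul(SSZ, SSZ))), mul(SSZ, SZ)), Z))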